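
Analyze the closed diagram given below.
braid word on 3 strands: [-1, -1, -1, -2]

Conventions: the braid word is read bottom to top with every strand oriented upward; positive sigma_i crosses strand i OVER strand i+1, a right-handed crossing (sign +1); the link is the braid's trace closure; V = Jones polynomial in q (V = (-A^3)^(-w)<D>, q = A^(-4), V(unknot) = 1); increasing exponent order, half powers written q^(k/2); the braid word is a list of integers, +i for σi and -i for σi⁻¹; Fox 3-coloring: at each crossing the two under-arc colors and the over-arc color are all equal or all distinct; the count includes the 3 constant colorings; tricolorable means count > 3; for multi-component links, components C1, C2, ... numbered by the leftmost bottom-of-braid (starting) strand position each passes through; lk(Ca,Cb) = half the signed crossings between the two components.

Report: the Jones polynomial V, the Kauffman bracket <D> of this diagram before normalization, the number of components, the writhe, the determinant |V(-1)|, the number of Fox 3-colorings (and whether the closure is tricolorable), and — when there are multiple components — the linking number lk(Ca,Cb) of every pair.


Jones polynomial: V(q) = -q^-4 + q^-3 + q^-1
<D> = A^-8 + 1 - A^4; writhe -4
components 1, writhe -4 (4 crossings)
3-colorings: 9 of 3^4, det 3 — tricolorable
note: the span of V is 3, forcing >= 3 crossings in any diagram


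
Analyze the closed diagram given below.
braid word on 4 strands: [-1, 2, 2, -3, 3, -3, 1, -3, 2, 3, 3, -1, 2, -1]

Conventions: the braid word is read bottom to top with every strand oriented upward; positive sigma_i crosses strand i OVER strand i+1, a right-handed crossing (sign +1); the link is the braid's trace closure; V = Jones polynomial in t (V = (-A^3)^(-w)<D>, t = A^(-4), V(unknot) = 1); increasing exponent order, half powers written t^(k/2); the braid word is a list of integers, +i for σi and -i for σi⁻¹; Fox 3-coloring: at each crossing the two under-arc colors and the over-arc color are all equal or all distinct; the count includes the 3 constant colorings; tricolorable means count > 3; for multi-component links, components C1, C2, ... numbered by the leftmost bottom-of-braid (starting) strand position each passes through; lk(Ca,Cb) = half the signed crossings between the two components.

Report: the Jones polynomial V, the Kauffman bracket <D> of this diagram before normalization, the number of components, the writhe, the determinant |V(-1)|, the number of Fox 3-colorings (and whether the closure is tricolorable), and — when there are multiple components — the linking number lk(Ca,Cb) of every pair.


Jones polynomial: V(t) = t^(-5/2) - 3t^(-3/2) + 3t^(-1/2) - 5t^(1/2) + 4t^(3/2) - 4t^(5/2) + 3t^(7/2) - t^(9/2)
<D> = -A^-12 + 3A^-8 - 4A^-4 + 4 - 5A^4 + 3A^8 - 3A^12 + A^16; writhe +2
components 2, writhe +2 (14 crossings)
linking number lk(C1,C2) = 0
3-colorings: 9 of 3^14, det 24 — tricolorable
note: inverse pairs cancel, leaving σ1⁻¹ σ2 σ2 σ3⁻¹ σ1 σ3⁻¹ σ2 σ3 σ3 σ1⁻¹ σ2 σ1⁻¹


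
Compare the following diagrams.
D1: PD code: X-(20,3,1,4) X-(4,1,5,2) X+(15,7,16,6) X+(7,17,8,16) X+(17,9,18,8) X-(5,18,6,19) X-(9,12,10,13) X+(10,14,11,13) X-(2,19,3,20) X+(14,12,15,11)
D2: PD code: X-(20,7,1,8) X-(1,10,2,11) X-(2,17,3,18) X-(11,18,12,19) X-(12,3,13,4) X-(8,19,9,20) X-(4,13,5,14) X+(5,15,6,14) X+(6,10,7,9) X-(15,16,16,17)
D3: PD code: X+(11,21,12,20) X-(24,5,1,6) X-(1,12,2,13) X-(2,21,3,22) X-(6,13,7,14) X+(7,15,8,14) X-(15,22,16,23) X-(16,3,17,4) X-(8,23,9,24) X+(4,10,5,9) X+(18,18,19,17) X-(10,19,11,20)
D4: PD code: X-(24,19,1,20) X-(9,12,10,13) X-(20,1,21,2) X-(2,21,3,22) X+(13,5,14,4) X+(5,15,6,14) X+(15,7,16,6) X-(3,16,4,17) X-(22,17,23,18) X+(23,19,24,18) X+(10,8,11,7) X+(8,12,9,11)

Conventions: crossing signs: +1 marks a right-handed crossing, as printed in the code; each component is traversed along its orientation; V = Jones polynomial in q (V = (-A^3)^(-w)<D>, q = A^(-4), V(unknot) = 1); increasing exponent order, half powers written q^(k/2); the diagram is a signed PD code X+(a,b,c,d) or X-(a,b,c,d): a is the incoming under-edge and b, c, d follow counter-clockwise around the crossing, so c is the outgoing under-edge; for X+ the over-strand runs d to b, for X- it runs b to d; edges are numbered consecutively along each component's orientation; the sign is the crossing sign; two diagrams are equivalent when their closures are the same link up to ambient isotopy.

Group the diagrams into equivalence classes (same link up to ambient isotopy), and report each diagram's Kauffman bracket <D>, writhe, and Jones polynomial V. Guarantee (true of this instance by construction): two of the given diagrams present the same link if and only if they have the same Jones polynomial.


classes: {D1, D4} | {D2, D3}
V(D1) = -q^-3 + q^-2 - q^-1 + 3 - q + q^2 - q^3  [10 crossings, <D> = -A^-12 + A^-8 - A^-4 + 3 - A^4 + A^8 - A^12, w = 0]
V(D2) = -q^-6 + q^-5 - q^-4 + 2q^-3 - q^-2 + q^-1  [10 crossings, <D> = A^-14 - A^-10 + 2A^-6 - A^-2 + A^2 - A^6, w = -6]
V(D3) = -q^-6 + q^-5 - q^-4 + 2q^-3 - q^-2 + q^-1  (w -4, c 12, <D> = A^-8 - A^-4 + 2 - A^4 + A^8 - A^12)
V(D4) = -q^-3 + q^-2 - q^-1 + 3 - q + q^2 - q^3  (w 0, c 12, <D> = -A^-12 + A^-8 - A^-4 + 3 - A^4 + A^8 - A^12)
note: V(q) takes 2 values over 4 diagrams, fixing the grouping


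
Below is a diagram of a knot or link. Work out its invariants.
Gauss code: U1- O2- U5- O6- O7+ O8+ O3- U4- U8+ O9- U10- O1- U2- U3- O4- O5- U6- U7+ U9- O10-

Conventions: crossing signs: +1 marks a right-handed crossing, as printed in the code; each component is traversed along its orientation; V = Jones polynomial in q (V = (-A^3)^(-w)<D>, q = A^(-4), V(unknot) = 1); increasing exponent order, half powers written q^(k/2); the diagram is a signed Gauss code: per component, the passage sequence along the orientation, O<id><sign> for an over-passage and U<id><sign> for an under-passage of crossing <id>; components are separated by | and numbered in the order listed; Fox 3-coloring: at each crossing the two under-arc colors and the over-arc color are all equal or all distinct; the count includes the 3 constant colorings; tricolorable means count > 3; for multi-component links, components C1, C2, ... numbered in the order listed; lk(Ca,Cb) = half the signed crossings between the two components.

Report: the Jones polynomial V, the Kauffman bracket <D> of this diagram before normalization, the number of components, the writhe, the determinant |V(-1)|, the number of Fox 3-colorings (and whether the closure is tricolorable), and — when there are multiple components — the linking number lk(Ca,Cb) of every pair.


Jones polynomial: V(q) = -q^-9 + q^-8 - 2q^-7 + 3q^-6 - 2q^-5 + 2q^-4 - q^-3 + q^-2
<D> = A^-10 - A^-6 + 2A^-2 - 2A^2 + 3A^6 - 2A^10 + A^14 - A^18; writhe -6
components 1, writhe -6 (10 crossings)
3-colorings: 3 of 3^10, det 13 — not tricolorable
note: w = -6 shifts under R1 moves; the (-A^3)^(6) factor cancels that in V


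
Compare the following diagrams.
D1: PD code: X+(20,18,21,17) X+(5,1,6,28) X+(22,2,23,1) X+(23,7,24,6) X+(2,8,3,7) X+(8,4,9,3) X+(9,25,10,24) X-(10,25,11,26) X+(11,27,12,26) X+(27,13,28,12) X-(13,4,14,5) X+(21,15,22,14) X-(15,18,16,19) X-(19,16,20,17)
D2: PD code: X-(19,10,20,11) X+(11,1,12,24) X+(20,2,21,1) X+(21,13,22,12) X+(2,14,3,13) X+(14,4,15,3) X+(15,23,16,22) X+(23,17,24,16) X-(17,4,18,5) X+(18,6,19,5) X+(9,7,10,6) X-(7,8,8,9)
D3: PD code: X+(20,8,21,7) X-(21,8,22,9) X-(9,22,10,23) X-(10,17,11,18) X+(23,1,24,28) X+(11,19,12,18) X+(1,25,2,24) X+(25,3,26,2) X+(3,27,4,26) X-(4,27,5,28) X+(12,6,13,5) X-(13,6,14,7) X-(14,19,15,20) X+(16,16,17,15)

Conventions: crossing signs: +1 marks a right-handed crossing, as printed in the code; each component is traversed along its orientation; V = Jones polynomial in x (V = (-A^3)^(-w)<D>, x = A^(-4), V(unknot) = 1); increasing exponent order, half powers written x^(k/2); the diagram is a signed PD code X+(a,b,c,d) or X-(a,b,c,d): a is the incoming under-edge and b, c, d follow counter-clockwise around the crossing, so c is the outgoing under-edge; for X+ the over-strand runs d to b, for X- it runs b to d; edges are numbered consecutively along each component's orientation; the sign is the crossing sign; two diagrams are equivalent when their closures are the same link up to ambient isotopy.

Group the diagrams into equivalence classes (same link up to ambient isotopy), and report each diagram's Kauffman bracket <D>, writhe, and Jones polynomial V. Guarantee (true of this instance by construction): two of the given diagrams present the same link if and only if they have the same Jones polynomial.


classes: {D1, D2} | {D3}
V(D1) = x^2 + 2x^4 - 2x^5 + x^6 - 2x^7 + x^8  [14 crossings, <D> = A^-14 - 2A^-10 + A^-6 - 2A^-2 + 2A^2 + A^10, w = +6]
V(D2) = x^2 + 2x^4 - 2x^5 + x^6 - 2x^7 + x^8  [12 crossings, <D> = A^-14 - 2A^-10 + A^-6 - 2A^-2 + 2A^2 + A^10, w = +6]
V(D3) = x + x^3 - x^4  [14 crossings, <D> = -A^-10 + A^-6 + A^2, w = +2]
note: 2 classes among 3 diagrams; unequal V(x) rules out equality


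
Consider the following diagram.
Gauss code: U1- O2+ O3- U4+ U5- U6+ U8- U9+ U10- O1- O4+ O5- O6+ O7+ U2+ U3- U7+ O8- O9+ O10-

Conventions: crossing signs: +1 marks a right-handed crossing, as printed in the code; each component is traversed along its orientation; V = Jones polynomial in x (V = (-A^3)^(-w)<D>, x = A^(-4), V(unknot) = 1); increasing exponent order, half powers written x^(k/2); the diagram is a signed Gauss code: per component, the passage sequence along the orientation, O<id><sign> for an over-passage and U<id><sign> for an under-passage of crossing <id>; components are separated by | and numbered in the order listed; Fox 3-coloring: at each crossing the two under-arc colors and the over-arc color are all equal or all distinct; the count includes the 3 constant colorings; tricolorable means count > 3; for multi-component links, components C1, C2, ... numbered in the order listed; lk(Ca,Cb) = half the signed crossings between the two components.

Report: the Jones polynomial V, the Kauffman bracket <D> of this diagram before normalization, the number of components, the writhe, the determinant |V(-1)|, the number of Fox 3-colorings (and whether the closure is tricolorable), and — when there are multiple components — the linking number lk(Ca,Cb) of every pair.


V = 1
<D> = 1 (w = 0)
1 component over 10 crossings, w = 0
3 Fox colorings among 3^10, |V(-1)| = 1: not tricolorable
why: w = 0 (over 10 crossings) is diagram-only; (-A^3)^(0) removes it from V


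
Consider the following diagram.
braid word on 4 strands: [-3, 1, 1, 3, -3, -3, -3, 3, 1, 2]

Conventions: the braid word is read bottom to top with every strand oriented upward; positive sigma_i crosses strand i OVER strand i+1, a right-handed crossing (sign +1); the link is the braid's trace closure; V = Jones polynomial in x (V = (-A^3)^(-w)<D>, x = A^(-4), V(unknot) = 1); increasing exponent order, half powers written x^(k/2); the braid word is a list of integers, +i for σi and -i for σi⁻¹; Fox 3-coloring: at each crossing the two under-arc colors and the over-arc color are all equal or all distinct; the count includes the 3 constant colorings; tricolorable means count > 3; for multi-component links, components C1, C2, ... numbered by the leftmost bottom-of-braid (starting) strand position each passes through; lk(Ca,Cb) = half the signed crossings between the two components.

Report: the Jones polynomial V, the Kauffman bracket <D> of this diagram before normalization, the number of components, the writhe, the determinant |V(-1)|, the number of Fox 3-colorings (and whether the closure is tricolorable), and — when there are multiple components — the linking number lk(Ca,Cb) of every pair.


Jones polynomial: V(x) = -x^(-3/2) - 2x^(1/2) + x^(3/2) - x^(5/2) + x^(7/2)
<D> = A^-8 - A^-4 + 1 - 2A^4 - A^12; writhe +2
components 2, writhe +2 (10 crossings)
linking number lk(C1,C2) = -1
3-colorings: 9 of 3^10, det 6 — tricolorable
note: inverse pairs cancel, leaving σ3⁻¹ σ1 σ1 σ3⁻¹ σ1 σ2


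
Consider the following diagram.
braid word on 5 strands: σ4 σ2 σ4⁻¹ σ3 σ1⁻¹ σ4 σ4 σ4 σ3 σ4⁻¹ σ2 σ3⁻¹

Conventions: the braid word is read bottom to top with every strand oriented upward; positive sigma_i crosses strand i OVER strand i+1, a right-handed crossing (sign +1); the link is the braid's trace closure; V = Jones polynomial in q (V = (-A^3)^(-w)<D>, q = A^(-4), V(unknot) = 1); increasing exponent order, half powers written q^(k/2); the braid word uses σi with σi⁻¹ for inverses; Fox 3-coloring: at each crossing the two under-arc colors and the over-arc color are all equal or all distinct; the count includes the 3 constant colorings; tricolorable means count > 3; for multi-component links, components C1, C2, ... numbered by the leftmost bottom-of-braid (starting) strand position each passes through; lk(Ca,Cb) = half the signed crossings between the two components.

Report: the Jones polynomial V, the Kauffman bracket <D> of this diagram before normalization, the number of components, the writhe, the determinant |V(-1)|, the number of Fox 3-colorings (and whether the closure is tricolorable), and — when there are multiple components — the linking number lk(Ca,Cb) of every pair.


V = q - q^2 + 2q^3 - 2q^4 + 2q^5 - q^6 + q^7 - q^8
<D> = -A^-20 + A^-16 - A^-12 + 2A^-8 - 2A^-4 + 2 - A^4 + A^8 (w = +4)
1 component over 12 crossings, w = +4
3 Fox colorings among 3^12, |V(-1)| = 11: not tricolorable
why: V spans 7 powers of q: at least 7 crossings in any diagram


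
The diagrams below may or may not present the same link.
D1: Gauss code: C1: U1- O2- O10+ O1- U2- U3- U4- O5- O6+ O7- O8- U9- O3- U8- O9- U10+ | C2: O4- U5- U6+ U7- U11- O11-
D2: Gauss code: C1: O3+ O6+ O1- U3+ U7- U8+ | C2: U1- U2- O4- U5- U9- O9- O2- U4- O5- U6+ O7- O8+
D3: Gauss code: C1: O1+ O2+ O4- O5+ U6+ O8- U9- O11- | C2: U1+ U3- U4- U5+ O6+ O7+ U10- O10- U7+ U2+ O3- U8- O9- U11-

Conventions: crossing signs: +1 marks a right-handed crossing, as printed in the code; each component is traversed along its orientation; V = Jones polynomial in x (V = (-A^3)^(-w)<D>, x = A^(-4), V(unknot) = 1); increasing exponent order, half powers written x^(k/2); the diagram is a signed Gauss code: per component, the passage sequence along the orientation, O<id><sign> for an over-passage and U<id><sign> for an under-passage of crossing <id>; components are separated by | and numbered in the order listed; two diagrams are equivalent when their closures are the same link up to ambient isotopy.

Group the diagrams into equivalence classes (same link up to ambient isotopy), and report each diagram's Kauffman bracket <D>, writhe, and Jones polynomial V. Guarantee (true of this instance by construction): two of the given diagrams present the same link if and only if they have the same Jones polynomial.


grouping into links: {D1} | {D2} | {D3}
V(D1) = x^(-13/2) - x^(-11/2) + x^(-9/2) - 2x^(-7/2) - x^(-3/2)  (w -7, c 11, <D> = A^-15 + 2A^-7 - A^-3 + A - A^5)
V(D2) = x^(-9/2) - x^(-5/2) - x^(-3/2) - x^(-1/2)  (w -3, c 9, <D> = A^-7 + A^-3 + A - A^9)
D3 (bracket A^-9 - A^-5 + 2A^-1 - A^3 + 2A^7 - A^11; 11 crossings at w = -1): V = x^(-7/2) - 2x^(-5/2) + x^(-3/2) - 2x^(-1/2) + x^(1/2) - x^(3/2)
why: 3 classes among 3 diagrams; unequal V(x) rules out equality


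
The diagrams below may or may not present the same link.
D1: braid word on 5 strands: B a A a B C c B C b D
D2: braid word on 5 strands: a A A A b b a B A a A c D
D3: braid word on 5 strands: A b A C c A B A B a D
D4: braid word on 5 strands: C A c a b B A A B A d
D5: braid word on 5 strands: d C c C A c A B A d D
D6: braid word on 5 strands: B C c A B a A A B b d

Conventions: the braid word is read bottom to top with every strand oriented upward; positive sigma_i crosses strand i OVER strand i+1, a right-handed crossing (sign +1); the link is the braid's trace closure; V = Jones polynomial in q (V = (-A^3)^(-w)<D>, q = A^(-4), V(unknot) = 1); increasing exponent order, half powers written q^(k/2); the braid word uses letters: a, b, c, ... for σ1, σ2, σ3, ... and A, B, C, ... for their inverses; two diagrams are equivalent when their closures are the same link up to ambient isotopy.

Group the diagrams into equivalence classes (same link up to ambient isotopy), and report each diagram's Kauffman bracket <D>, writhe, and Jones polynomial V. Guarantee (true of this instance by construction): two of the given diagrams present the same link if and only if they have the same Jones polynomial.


equivalence classes: {D1} | {D2} | {D3, D4, D5, D6}
D1 (bracket A^-7 + A; 11 crossings at w = -3): V = -q^(-5/2) - q^(-1/2)
V(D2) = q^(-7/2) - 2q^(-5/2) + q^(-3/2) - 2q^(-1/2) + q^(1/2) - q^(3/2)  (w -1, c 13, <D> = A^-9 - A^-5 + 2A^-1 - A^3 + 2A^7 - A^11)
D3 (bracket A^-13 + A^-9 + A^-5 - A^3; 11 crossings at w = -5): V = q^(-9/2) - q^(-5/2) - q^(-3/2) - q^(-1/2)
D4 (bracket A^-7 + A^-3 + A - A^9; 11 crossings at w = -3): V = q^(-9/2) - q^(-5/2) - q^(-3/2) - q^(-1/2)
V(D5) = q^(-9/2) - q^(-5/2) - q^(-3/2) - q^(-1/2)  [11 crossings, <D> = A^-7 + A^-3 + A - A^9, w = -3]
V(D6) = q^(-9/2) - q^(-5/2) - q^(-3/2) - q^(-1/2)  [11 crossings, <D> = A^-7 + A^-3 + A - A^9, w = -3]
key observation: V(q) takes 3 values over 6 diagrams, fixing the grouping


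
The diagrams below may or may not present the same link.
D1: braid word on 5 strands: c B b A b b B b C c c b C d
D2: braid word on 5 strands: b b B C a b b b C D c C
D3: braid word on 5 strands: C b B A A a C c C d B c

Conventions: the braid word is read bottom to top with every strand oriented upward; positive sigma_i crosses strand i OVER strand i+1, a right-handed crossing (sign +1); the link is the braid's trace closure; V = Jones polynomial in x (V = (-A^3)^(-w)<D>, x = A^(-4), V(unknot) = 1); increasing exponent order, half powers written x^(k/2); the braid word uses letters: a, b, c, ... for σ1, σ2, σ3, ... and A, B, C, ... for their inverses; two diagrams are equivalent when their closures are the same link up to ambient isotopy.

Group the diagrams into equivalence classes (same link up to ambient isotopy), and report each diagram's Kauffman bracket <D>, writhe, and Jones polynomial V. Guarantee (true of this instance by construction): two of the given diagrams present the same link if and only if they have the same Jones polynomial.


grouping into links: {D1} | {D2} | {D3}
V(D1) = x + x^3 - x^4  (w +4, c 14, <D> = -A^-4 + 1 + A^8)
V(D2) = x^-1 - 1 + 2x - 2x^2 + 2x^3 - 2x^4 + x^5  (w +2, c 12, <D> = A^-14 - 2A^-10 + 2A^-6 - 2A^-2 + 2A^2 - A^6 + A^10)
V(D3) = 1  [12 crossings, <D> = A^-6, w = -2]
why: V(x) takes 3 values over 3 diagrams, fixing the grouping


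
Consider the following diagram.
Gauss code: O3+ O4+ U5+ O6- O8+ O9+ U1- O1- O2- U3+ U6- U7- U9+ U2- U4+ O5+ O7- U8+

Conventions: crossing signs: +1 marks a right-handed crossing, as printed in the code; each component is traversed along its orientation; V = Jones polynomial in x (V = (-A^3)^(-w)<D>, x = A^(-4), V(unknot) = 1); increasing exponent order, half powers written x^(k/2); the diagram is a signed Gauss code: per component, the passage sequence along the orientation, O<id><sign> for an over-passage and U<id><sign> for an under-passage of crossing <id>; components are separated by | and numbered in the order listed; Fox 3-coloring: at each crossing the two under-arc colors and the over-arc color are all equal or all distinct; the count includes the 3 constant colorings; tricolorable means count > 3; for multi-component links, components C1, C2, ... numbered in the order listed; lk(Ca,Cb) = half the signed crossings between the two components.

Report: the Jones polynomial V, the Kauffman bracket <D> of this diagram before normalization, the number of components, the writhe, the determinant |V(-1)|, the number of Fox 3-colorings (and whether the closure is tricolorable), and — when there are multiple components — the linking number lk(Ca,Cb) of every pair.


V(x) = x + x^3 - x^4
bracket: A^-13 - A^-9 - A^-1, w = +1
1 component, writhe +1, over 9 crossings
det 3, colorings 9 of 3^9 — tricolorable
observation: w = +1 (over 9 crossings) is diagram-only; (-A^3)^(-1) removes it from V


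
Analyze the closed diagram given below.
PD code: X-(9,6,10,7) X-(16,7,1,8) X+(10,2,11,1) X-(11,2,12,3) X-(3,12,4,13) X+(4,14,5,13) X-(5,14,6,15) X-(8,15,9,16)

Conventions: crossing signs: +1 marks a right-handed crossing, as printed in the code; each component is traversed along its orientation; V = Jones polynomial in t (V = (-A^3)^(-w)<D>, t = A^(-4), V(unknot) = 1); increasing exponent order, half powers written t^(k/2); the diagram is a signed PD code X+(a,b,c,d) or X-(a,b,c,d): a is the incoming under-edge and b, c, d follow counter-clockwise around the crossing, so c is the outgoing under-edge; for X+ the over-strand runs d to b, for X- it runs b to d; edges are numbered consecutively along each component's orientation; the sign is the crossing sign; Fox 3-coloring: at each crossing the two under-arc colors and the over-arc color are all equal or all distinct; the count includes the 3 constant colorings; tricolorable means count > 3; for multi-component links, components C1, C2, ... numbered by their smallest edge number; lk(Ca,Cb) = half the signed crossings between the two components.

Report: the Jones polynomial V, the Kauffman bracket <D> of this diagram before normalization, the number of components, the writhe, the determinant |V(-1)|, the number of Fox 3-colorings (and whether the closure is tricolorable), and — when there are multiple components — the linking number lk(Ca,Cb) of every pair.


Jones polynomial: V(t) = -t^-4 + t^-3 + t^-1
<D> = A^-8 + 1 - A^4; writhe -4
components 1, writhe -4 (8 crossings)
3-colorings: 9 of 3^8, det 3 — tricolorable
note: V spans 3 powers of t: at least 3 crossings in any diagram


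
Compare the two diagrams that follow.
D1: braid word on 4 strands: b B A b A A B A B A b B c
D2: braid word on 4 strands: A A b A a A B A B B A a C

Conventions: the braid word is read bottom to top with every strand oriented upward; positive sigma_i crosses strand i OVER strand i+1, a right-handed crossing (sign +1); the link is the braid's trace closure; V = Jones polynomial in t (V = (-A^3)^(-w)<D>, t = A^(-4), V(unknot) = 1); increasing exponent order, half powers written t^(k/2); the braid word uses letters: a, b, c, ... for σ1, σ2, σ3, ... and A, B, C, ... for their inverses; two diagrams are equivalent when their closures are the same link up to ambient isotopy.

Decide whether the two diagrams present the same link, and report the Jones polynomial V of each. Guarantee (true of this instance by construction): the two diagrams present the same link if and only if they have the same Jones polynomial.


same link: yes
V(D1) = t^-8 - 2t^-7 + t^-6 - 2t^-5 + 2t^-4 + t^-2  [13 crossings, <D> = -A^-7 - 2A + 2A^5 - A^9 + 2A^13 - A^17, w = -5]
V(D2) = t^-8 - 2t^-7 + t^-6 - 2t^-5 + 2t^-4 + t^-2  [13 crossings, <D> = -A^-13 - 2A^-5 + 2A^-1 - A^3 + 2A^7 - A^11, w = -7]
insight: D2 (13 crossings) and D1 (13) are Markov-related braid presentations


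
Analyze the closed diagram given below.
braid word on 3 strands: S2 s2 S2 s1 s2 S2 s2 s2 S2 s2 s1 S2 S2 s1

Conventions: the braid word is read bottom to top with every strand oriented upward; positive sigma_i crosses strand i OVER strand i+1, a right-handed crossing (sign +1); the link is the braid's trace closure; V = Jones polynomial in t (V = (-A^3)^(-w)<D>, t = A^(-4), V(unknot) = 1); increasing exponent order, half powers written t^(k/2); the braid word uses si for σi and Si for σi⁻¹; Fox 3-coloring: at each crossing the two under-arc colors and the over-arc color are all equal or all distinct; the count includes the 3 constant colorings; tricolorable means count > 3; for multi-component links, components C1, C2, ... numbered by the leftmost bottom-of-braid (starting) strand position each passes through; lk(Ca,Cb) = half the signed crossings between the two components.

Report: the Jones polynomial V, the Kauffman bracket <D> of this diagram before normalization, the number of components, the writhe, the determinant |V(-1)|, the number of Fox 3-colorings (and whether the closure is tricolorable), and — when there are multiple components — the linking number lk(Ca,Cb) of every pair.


V = -t^-1 + 2 - t + 2t^2 - t^3 + t^4 - t^5
<D> = -A^-14 + A^-10 - A^-6 + 2A^-2 - A^2 + 2A^6 - A^10 (w = +2)
1 component over 14 crossings, w = +2
9 Fox colorings among 3^14, |V(-1)| = 9: tricolorable
why: w = +2 (over 14 crossings) is diagram-only; (-A^3)^(-2) removes it from V


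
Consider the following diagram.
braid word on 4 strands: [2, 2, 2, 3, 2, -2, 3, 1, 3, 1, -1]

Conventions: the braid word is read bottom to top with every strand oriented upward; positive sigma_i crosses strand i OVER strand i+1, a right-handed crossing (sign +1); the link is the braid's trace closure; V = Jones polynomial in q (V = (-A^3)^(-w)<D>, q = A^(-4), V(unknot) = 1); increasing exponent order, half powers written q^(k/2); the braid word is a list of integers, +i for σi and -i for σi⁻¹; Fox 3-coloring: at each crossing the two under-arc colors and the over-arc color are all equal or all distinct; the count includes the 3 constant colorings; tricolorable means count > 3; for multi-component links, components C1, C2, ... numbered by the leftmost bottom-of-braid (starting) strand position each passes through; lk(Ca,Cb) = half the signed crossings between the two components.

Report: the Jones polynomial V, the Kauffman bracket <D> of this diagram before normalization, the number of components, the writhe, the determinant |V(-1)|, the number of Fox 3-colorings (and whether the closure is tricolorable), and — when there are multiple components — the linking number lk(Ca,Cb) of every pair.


Jones polynomial: V(q) = q^2 + 2q^4 - 2q^5 + q^6 - 2q^7 + q^8
<D> = -A^-11 + 2A^-7 - A^-3 + 2A - 2A^5 - A^13; writhe +7
components 1, writhe +7 (11 crossings)
3-colorings: 27 of 3^11, det 9 — tricolorable
note: the word shrinks to σ2 σ2 σ2 σ3 σ3 σ1 σ3 after cancelling


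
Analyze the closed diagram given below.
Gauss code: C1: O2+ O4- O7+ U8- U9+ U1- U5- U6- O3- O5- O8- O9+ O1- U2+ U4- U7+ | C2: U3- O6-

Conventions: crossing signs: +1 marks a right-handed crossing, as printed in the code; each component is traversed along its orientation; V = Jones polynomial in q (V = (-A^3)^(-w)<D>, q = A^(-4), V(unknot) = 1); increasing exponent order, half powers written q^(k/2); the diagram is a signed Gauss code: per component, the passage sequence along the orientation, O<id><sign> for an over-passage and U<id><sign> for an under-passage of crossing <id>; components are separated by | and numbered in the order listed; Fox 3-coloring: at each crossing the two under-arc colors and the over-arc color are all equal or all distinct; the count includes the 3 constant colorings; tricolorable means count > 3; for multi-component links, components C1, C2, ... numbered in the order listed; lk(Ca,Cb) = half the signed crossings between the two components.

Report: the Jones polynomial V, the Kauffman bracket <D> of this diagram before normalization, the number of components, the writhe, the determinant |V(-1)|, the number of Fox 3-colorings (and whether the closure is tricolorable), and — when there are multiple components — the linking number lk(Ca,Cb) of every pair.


V(q) = -q^(-5/2) - q^(-1/2)
bracket: A^-7 + A, w = -3
2 components, writhe -3, over 9 crossings
lk(C1,C2) = -1
det 2, colorings 3 of 3^9 — not tricolorable
observation: det 2 = |V(-1)|; not divisible by 3, so not tricolorable


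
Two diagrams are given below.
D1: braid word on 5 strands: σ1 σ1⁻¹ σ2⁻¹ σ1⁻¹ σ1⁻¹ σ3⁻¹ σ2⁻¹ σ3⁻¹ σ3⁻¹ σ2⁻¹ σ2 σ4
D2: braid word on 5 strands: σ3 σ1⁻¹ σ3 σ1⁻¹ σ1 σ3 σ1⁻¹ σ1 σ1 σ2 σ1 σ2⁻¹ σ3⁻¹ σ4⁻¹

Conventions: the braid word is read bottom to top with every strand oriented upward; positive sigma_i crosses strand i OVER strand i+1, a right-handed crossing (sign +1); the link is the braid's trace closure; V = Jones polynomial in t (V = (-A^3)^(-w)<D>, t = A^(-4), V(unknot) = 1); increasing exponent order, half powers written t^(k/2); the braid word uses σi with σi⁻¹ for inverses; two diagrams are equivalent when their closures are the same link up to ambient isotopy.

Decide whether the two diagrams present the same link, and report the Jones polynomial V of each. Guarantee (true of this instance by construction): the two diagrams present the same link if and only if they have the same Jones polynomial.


same link: no
V(D1) = t^-8 - t^-7 + 2t^-6 - t^-5 + 2t^-4 + t^-2  [12 crossings, <D> = A^-10 + 2A^-2 - A^2 + 2A^6 - A^10 + A^14, w = -6]
V(D2) = 1 + t + t^2 + t^3  (w +2, c 14, <D> = A^-6 + A^-2 + A^2 + A^6)
note: V(t) takes 2 values over 2 diagrams, fixing the grouping


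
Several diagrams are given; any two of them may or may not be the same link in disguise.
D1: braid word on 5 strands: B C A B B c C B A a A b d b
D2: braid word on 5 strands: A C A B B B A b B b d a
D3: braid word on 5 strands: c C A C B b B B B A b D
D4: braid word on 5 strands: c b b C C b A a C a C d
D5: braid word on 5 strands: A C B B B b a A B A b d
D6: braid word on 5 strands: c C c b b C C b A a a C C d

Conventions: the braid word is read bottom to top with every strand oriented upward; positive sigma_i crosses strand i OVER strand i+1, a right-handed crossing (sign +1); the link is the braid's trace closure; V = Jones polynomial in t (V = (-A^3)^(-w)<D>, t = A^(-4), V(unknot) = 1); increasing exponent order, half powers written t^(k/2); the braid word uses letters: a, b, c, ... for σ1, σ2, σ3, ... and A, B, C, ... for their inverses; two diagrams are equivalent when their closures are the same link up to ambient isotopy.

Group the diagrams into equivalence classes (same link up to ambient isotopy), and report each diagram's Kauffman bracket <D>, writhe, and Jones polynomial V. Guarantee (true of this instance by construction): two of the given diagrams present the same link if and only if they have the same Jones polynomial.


grouping into links: {D1, D2, D3, D5} | {D4, D6}
V(D1) = -t^-6 + t^-5 - t^-4 + 2t^-3 - t^-2 + t^-1  (w -4, c 14, <D> = A^-8 - A^-4 + 2 - A^4 + A^8 - A^12)
V(D2) = -t^-6 + t^-5 - t^-4 + 2t^-3 - t^-2 + t^-1  (w -4, c 12, <D> = A^-8 - A^-4 + 2 - A^4 + A^8 - A^12)
V(D3) = -t^-6 + t^-5 - t^-4 + 2t^-3 - t^-2 + t^-1  (w -6, c 12, <D> = A^-14 - A^-10 + 2A^-6 - A^-2 + A^2 - A^6)
D4 (bracket -A^-6 + 2A^-2 - 2A^2 + 3A^6 - 2A^10 + 2A^14 - A^18; 12 crossings at w = +2): V = -t^-3 + 2t^-2 - 2t^-1 + 3 - 2t + 2t^2 - t^3
V(D5) = -t^-6 + t^-5 - t^-4 + 2t^-3 - t^-2 + t^-1  (w -4, c 12, <D> = A^-8 - A^-4 + 2 - A^4 + A^8 - A^12)
V(D6) = -t^-3 + 2t^-2 - 2t^-1 + 3 - 2t + 2t^2 - t^3  [14 crossings, <D> = -A^-6 + 2A^-2 - 2A^2 + 3A^6 - 2A^10 + 2A^14 - A^18, w = +2]
why: 2 classes among 6 diagrams; unequal V(t) rules out equality


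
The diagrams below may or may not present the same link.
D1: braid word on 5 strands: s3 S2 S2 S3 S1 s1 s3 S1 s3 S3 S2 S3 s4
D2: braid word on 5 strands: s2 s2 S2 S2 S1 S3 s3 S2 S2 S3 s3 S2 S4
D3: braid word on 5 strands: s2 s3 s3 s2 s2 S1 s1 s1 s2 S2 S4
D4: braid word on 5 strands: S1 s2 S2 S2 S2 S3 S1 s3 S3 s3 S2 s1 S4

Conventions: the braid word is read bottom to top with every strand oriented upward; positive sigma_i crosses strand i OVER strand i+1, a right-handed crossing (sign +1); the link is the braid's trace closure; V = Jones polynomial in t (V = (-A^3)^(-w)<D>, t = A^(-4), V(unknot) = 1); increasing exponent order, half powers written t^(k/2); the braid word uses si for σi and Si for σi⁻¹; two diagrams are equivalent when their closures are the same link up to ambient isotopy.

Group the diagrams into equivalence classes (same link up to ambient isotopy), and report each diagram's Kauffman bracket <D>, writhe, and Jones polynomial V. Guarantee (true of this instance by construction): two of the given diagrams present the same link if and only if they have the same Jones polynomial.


classes: {D1, D2, D4} | {D3}
V(D1) = t^(-9/2) - t^(-5/2) - t^(-3/2) - t^(-1/2)  [13 crossings, <D> = A^-7 + A^-3 + A - A^9, w = -3]
V(D2) = t^(-9/2) - t^(-5/2) - t^(-3/2) - t^(-1/2)  [13 crossings, <D> = A^-13 + A^-9 + A^-5 - A^3, w = -5]
V(D3) = -t^(3/2) - 2t^(7/2) + t^(9/2) - t^(11/2) + t^(13/2)  [11 crossings, <D> = -A^-11 + A^-7 - A^-3 + 2A + A^9, w = +5]
D4 (bracket A^-13 + A^-9 + A^-5 - A^3; 13 crossings at w = -5): V = t^(-9/2) - t^(-5/2) - t^(-3/2) - t^(-1/2)
insight: 2 classes among 4 diagrams; unequal V(t) rules out equality


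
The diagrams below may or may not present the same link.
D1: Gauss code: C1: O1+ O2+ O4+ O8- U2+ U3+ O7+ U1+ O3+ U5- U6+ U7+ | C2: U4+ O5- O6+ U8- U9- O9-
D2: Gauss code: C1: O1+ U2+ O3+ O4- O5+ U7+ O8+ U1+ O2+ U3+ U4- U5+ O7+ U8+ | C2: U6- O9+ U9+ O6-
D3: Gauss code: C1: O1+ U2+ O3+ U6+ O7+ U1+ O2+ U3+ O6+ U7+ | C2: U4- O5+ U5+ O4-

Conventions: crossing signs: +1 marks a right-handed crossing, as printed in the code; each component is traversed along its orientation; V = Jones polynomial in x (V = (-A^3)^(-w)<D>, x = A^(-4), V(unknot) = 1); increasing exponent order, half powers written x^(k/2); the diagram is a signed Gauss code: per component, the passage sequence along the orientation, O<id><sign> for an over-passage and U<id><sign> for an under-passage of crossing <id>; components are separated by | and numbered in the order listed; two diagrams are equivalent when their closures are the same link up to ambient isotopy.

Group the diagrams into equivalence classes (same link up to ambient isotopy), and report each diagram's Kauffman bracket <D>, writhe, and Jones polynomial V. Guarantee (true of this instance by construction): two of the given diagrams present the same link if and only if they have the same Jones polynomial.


grouping into links: {D1} | {D2, D3}
V(D1) = -x^(1/2) - x^(3/2) - x^(5/2) + x^(9/2)  (w +3, c 9, <D> = -A^-9 + A^-1 + A^3 + A^7)
V(D2) = -x^(3/2) - x^(5/2) - x^(7/2) + x^(15/2)  (w +5, c 9, <D> = -A^-15 + A + A^5 + A^9)
D3 (bracket -A^-15 + A + A^5 + A^9; 7 crossings at w = +5): V = -x^(3/2) - x^(5/2) - x^(7/2) + x^(15/2)
why: 2 classes among 3 diagrams; unequal V(x) rules out equality


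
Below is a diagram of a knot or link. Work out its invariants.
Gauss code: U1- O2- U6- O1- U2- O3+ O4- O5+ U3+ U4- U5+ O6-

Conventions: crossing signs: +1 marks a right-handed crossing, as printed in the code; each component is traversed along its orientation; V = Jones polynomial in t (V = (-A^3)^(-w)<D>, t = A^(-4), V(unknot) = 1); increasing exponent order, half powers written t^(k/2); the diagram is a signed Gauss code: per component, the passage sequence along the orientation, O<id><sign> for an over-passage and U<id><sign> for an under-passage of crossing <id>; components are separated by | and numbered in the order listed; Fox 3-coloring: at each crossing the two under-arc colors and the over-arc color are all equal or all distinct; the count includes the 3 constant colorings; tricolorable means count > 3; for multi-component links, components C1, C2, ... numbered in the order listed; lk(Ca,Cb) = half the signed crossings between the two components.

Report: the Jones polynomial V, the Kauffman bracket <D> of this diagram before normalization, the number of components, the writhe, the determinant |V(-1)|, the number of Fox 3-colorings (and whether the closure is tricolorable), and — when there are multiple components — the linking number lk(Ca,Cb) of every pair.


V = -t^-4 + t^-3 + t^-1
<D> = A^-2 + A^6 - A^10 (w = -2)
1 component over 6 crossings, w = -2
9 Fox colorings among 3^6, |V(-1)| = 3: tricolorable
why: the span of V is 3, forcing >= 3 crossings in any diagram


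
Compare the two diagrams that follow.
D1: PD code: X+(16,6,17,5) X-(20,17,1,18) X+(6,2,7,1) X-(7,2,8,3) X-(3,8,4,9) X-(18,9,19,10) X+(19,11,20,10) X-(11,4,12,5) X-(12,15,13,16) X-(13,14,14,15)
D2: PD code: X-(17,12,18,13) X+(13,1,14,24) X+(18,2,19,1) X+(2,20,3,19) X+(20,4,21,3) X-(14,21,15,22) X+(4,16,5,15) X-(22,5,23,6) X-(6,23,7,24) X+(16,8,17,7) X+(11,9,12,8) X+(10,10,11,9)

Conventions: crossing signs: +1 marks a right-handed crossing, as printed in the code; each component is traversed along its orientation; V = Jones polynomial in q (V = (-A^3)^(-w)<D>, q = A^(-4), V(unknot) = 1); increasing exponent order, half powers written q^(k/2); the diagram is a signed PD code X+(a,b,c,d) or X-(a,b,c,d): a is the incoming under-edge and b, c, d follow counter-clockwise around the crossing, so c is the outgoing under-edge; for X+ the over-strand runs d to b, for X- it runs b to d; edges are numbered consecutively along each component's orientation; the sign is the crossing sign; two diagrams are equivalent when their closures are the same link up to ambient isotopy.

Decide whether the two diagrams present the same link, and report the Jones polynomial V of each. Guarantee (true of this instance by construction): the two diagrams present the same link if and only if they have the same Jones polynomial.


equivalent: no
V(D1) = 1  (w -4, c 10, <D> = A^-12)
V(D2) = q^-1 - 1 + 2q - 2q^2 + 2q^3 - 2q^4 + q^5  [12 crossings, <D> = A^-8 - 2A^-4 + 2 - 2A^4 + 2A^8 - A^12 + A^16, w = +4]
key observation: comparing 2 Jones polynomials yields 2 groups


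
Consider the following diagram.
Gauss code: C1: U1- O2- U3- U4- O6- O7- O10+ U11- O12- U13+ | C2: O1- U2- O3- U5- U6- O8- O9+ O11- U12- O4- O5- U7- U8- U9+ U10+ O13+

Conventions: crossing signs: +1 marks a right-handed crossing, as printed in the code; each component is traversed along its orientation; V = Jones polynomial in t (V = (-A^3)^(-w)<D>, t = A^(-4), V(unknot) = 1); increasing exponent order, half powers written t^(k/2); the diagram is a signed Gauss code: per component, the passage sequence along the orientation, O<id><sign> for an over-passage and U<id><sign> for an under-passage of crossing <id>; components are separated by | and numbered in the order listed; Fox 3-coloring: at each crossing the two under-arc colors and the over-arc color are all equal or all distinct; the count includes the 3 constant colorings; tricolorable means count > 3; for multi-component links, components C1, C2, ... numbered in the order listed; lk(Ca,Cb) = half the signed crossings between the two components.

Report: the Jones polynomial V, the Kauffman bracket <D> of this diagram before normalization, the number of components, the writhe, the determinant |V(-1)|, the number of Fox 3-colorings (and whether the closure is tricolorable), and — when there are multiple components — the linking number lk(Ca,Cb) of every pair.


Jones polynomial: V(t) = -t^(-17/2) + t^(-15/2) - t^(-13/2) + t^(-11/2) - t^(-9/2) - t^(-5/2)
<D> = A^-11 + A^-3 - A + A^5 - A^9 + A^13; writhe -7
components 2, writhe -7 (13 crossings)
linking number lk(C1,C2) = -3
3-colorings: 9 of 3^13, det 6 — tricolorable
note: summing lk over 1 pair gives -3


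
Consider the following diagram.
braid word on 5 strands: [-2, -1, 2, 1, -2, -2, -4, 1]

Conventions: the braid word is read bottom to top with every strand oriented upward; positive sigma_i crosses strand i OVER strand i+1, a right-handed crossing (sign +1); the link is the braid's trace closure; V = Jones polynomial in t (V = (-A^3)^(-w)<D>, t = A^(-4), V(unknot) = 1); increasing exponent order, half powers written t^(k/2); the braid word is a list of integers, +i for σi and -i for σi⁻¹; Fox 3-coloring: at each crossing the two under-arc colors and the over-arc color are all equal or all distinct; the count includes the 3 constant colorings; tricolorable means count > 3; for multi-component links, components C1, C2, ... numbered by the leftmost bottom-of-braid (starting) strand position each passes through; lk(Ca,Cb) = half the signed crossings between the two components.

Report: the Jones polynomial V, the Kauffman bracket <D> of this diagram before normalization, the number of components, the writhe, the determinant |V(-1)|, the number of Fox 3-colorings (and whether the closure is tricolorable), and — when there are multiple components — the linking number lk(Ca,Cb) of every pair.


V(t) = -t^-4 + t^-1 + 2 + t + t^2
bracket: A^-14 + A^-10 + 2A^-6 + A^-2 - A^10, w = -2
3 components, writhe -2, over 8 crossings
lk(C1,C2) = +1
linking number lk(C1,C3) = 0
lk(C2,C3): 0
det 0, colorings 27 of 3^8 — tricolorable
observation: the 3 component pairs carry total linking +1
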